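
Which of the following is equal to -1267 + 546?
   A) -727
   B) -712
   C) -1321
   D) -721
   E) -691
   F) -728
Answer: D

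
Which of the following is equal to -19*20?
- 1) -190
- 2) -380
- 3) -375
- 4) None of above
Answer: 2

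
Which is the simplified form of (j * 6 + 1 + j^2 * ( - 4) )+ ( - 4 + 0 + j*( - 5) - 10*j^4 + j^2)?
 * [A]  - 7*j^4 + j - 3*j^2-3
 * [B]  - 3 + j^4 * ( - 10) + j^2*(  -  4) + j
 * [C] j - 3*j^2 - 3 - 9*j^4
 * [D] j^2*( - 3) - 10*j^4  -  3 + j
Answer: D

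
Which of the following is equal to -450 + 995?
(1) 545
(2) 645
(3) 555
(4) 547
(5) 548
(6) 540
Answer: 1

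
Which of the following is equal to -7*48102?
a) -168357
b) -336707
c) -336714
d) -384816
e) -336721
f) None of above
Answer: c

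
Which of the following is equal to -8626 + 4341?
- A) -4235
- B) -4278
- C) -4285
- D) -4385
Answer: C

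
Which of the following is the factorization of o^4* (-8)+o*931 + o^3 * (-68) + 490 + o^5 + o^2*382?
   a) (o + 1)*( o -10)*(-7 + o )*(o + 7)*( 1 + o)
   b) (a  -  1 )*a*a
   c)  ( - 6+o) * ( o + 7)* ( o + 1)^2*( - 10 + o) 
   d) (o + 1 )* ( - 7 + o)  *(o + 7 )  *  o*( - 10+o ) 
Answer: a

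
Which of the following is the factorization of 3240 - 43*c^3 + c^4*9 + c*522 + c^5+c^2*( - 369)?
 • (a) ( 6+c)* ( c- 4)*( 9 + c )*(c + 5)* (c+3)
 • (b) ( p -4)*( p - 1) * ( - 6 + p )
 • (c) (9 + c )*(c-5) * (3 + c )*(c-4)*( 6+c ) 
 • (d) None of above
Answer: c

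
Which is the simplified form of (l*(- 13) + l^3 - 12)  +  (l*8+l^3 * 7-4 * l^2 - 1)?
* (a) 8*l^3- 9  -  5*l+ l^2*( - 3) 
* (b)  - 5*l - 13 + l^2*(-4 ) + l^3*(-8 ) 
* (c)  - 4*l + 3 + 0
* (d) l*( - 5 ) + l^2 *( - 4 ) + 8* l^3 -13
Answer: d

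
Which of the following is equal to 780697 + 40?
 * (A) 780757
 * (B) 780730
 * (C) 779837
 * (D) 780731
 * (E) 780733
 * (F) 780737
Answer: F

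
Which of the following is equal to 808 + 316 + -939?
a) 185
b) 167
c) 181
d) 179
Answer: a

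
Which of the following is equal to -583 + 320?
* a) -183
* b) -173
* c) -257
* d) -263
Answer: d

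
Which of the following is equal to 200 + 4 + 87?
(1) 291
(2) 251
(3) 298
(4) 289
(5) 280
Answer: 1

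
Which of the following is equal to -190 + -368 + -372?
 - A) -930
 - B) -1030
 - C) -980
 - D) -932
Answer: A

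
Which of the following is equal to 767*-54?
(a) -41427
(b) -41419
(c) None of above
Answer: c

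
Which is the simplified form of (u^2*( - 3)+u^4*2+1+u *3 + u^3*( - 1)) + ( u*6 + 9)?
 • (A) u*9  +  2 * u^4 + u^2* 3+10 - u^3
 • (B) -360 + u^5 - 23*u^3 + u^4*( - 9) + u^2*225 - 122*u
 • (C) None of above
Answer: C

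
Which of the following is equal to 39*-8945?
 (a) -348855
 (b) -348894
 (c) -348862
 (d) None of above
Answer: a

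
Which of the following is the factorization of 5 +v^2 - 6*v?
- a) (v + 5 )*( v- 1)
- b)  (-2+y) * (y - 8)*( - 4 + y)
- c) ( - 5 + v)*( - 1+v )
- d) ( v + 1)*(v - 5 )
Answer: c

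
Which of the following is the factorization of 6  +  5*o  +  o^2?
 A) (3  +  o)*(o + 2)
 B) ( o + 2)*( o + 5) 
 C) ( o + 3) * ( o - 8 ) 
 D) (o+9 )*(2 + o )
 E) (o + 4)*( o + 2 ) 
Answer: A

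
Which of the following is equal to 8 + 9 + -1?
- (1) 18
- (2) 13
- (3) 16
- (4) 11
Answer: 3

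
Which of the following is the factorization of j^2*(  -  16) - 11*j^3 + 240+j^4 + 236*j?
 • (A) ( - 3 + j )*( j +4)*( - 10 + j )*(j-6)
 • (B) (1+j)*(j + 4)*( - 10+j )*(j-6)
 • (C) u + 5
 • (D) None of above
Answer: B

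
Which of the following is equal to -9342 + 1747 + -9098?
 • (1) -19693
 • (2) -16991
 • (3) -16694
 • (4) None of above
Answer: 4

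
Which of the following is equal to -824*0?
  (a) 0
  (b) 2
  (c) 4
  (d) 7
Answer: a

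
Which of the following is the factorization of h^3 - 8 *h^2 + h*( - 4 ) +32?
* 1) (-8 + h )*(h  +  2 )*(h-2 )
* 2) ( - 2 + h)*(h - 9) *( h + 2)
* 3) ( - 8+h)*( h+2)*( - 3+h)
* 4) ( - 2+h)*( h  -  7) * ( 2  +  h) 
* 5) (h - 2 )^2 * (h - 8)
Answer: 1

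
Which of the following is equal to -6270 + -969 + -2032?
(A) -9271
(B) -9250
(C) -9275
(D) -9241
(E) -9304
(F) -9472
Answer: A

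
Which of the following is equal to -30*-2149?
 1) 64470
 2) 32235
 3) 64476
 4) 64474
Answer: 1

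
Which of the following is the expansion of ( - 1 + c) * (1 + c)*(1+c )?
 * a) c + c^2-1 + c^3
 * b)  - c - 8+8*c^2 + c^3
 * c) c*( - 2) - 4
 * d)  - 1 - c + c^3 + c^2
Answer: d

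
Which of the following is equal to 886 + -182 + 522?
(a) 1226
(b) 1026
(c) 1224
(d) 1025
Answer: a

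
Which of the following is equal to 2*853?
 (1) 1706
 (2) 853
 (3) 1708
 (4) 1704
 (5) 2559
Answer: 1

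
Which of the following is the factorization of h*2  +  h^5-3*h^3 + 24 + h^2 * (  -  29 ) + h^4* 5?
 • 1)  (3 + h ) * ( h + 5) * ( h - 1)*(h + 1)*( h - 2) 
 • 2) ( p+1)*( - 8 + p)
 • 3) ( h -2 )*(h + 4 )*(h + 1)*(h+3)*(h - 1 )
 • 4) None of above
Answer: 3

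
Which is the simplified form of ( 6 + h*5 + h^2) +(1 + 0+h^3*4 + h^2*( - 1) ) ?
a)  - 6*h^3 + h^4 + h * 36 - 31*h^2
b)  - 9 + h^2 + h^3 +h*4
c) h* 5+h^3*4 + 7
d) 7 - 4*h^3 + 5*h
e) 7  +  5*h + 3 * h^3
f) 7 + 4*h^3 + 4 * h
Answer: c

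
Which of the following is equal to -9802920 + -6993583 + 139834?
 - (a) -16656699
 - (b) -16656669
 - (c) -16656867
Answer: b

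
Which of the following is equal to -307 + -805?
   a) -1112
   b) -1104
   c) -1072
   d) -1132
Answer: a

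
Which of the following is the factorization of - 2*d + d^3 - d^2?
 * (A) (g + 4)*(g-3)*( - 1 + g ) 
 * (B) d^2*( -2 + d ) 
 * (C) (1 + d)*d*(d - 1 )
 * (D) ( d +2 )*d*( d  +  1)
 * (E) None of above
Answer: E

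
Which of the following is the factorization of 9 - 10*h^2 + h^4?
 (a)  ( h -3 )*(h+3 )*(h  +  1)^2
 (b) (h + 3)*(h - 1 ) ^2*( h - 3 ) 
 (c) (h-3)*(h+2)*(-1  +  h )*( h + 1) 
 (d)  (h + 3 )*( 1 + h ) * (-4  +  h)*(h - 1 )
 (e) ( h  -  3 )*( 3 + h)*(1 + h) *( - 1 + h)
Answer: e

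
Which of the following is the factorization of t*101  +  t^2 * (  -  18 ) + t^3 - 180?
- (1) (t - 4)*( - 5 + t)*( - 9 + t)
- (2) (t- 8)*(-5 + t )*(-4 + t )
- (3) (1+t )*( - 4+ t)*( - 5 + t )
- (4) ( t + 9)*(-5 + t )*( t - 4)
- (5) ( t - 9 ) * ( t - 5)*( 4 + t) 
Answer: 1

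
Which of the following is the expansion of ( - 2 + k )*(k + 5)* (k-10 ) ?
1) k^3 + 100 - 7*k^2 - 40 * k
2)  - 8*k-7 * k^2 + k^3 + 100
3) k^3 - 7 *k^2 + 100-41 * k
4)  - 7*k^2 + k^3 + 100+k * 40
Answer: 1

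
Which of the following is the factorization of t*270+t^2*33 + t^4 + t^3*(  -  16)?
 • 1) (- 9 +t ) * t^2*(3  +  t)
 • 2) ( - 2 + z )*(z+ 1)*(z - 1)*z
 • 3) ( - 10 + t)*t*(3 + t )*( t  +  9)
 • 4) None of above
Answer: 4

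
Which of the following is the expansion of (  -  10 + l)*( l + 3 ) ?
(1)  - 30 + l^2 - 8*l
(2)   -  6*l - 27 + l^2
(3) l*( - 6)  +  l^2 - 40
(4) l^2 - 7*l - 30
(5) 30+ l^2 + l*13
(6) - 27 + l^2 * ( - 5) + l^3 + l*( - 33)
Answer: 4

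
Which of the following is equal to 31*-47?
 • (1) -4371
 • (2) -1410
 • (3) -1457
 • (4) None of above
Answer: 3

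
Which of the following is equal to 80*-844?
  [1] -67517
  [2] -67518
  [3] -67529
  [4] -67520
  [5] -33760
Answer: 4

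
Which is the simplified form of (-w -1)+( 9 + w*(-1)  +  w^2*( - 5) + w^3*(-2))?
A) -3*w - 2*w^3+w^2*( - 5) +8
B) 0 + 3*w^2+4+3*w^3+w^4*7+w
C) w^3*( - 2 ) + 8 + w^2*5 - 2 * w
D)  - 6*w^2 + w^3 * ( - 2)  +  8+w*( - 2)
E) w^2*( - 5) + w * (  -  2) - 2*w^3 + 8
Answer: E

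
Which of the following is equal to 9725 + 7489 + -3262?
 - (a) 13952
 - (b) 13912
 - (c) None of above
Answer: a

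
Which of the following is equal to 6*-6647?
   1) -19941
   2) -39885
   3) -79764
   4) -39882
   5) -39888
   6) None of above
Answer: 4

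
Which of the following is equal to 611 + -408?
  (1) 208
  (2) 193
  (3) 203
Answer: 3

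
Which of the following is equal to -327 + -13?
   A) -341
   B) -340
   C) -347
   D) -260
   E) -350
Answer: B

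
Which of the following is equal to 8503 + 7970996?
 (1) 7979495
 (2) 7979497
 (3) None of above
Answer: 3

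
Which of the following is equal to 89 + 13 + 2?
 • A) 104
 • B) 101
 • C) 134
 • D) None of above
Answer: A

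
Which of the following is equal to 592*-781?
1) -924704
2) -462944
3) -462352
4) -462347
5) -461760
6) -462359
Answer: 3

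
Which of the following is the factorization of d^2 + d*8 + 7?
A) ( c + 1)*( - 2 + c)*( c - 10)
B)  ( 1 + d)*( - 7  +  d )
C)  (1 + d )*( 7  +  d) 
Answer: C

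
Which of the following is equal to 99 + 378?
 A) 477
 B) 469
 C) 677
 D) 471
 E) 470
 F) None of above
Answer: A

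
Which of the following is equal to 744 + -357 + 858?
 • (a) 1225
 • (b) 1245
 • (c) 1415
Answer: b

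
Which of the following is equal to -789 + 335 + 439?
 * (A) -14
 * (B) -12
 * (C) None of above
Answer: C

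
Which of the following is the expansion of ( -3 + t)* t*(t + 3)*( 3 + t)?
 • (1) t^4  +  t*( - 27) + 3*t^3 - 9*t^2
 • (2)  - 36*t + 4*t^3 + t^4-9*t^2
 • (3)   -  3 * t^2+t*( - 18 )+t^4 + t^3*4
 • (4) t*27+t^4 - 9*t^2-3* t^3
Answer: 1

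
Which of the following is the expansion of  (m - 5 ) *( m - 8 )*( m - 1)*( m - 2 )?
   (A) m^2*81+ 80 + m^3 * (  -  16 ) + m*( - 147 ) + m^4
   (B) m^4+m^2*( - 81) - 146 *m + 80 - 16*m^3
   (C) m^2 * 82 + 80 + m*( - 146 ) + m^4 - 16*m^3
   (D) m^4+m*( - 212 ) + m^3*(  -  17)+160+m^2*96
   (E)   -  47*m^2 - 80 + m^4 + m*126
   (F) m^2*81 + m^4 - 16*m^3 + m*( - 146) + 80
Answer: F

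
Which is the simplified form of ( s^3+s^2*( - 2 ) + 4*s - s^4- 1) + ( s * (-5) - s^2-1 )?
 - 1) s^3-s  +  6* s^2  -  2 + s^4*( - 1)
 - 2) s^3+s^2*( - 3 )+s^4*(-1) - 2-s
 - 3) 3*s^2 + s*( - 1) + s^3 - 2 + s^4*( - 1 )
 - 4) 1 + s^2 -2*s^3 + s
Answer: 2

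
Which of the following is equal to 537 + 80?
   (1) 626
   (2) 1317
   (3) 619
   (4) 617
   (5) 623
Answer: 4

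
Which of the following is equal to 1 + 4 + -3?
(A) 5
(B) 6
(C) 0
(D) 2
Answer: D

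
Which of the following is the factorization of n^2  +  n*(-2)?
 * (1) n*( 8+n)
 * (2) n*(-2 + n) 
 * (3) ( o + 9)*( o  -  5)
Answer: 2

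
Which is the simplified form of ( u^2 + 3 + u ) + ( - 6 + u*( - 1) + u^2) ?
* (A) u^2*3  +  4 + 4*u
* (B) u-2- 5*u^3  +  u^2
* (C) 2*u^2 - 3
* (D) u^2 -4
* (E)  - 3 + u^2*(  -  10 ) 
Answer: C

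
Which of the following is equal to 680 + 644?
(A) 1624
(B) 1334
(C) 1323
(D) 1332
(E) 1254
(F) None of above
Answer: F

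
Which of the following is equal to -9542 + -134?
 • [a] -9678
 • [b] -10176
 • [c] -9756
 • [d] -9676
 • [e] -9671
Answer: d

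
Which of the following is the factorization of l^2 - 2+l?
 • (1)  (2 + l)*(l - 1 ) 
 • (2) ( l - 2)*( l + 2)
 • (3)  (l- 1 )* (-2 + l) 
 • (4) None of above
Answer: 1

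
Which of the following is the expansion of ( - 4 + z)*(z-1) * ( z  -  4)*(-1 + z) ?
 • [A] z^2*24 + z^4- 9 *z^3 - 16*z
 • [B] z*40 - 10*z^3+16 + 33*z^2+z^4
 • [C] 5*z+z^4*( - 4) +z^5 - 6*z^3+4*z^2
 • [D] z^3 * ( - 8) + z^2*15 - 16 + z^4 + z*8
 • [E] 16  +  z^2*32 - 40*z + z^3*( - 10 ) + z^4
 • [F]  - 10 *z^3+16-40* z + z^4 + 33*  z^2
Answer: F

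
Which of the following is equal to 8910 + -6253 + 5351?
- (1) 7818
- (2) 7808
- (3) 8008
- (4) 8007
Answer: 3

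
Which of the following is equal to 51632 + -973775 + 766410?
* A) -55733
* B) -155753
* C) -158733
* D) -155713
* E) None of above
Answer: E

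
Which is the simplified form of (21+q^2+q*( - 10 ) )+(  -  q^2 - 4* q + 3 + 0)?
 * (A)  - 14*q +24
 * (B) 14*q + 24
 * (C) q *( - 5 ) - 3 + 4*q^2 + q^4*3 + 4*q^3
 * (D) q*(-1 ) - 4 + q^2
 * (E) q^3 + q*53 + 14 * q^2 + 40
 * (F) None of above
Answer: A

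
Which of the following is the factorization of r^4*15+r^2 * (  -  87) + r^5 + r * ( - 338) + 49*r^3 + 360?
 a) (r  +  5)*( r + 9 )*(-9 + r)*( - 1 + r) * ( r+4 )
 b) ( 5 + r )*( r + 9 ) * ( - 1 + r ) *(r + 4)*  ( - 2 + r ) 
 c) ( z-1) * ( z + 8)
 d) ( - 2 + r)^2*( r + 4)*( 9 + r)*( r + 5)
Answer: b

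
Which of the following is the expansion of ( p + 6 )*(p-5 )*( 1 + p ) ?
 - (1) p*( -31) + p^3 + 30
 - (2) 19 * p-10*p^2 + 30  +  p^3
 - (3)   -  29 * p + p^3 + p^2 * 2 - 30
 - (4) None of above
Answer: 3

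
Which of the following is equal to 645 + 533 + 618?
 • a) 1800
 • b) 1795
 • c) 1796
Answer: c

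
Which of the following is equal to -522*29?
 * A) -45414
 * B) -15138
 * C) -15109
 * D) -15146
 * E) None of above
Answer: B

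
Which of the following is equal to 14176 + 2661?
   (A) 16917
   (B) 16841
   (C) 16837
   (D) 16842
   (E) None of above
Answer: C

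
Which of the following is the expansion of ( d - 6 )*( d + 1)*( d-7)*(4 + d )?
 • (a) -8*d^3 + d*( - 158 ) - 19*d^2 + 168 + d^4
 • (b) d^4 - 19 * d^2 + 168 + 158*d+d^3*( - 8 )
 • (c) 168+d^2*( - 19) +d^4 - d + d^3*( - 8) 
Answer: b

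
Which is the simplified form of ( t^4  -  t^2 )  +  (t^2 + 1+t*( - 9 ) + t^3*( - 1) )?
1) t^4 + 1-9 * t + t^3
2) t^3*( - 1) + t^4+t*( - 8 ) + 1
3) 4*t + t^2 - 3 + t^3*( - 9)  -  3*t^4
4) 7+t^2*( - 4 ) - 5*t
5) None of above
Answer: 5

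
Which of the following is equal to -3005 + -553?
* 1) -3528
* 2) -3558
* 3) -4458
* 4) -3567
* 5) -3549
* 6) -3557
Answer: 2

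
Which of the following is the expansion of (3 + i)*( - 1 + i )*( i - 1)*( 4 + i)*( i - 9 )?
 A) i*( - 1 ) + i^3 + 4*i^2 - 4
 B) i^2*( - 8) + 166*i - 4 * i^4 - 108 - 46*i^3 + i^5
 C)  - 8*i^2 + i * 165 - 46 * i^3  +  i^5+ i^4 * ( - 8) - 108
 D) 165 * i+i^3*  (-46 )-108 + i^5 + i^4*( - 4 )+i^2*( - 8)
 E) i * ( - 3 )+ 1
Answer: D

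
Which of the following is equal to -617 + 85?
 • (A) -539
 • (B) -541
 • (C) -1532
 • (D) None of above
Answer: D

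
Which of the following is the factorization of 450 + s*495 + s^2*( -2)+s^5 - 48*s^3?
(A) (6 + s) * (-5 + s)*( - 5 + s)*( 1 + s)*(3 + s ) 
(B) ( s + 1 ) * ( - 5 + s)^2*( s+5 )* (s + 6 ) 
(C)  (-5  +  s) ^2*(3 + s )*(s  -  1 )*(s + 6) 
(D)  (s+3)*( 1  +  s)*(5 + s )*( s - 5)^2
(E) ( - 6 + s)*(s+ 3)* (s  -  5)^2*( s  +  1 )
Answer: A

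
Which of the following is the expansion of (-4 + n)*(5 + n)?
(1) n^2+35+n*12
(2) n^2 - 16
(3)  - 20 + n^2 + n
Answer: 3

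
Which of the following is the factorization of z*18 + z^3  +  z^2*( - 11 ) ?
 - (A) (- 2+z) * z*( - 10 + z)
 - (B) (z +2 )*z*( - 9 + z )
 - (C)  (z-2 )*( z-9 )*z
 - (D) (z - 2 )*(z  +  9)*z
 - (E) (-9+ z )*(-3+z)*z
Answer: C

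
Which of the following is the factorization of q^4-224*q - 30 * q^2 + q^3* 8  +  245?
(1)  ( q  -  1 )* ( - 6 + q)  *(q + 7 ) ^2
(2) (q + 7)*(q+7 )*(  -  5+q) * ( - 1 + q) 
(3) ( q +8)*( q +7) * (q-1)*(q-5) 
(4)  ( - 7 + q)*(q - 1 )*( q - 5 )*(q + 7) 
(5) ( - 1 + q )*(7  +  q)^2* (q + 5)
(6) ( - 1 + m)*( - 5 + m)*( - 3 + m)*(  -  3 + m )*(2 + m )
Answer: 2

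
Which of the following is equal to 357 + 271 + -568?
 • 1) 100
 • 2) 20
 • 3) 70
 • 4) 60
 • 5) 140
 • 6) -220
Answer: 4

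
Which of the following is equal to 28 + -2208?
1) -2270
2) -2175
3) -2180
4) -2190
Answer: 3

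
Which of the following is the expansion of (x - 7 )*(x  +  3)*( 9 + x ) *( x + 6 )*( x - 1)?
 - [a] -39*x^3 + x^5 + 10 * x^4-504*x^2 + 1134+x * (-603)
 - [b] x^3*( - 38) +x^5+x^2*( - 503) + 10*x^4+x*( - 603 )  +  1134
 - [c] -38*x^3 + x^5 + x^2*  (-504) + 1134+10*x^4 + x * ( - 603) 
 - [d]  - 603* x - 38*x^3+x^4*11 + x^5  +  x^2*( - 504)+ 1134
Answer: c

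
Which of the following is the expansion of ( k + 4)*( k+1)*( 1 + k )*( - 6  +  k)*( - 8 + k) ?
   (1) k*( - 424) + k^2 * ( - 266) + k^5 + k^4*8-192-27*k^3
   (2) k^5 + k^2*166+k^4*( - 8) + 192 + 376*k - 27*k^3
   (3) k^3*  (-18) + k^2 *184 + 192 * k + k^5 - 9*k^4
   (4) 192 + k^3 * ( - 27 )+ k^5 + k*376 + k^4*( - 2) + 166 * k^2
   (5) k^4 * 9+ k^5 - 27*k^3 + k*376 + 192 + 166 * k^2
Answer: 2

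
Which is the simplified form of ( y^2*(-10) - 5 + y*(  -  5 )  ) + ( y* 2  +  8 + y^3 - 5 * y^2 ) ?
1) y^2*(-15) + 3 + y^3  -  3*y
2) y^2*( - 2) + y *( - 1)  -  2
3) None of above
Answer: 1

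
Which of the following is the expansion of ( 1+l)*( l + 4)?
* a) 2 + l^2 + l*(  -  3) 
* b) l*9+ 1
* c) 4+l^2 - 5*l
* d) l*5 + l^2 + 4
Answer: d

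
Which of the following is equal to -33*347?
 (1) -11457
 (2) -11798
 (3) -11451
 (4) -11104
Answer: 3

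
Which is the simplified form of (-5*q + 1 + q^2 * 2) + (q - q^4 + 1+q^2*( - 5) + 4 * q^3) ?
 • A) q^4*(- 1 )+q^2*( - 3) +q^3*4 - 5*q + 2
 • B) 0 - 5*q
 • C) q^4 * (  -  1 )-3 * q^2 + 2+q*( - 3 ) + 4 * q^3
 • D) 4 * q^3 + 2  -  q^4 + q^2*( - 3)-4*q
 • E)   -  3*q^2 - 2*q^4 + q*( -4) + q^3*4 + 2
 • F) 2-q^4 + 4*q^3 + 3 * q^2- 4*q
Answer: D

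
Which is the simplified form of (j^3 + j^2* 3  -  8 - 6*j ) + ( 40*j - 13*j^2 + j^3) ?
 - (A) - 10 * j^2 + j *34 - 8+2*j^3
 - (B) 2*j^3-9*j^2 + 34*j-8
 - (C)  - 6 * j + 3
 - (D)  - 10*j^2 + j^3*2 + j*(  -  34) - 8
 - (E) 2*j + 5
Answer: A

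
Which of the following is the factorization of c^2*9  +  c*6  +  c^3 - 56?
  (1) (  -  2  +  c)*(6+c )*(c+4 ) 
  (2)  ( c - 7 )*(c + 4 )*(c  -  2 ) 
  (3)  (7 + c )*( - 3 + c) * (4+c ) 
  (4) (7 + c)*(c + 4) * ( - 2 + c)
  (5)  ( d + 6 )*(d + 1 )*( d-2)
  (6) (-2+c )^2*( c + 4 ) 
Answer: 4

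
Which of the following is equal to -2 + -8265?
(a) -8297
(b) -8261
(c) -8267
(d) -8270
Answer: c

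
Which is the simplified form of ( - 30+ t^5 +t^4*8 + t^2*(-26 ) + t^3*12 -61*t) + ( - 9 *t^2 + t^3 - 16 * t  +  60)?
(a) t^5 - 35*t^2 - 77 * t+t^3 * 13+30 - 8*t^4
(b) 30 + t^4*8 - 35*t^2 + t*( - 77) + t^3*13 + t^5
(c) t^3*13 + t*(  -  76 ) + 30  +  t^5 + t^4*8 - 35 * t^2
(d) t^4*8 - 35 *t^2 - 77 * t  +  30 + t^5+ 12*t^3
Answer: b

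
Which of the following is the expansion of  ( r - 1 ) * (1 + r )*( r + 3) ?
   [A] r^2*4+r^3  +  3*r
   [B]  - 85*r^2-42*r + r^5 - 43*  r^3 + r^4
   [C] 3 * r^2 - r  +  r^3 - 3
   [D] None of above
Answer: C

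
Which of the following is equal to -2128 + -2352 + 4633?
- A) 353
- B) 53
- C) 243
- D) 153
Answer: D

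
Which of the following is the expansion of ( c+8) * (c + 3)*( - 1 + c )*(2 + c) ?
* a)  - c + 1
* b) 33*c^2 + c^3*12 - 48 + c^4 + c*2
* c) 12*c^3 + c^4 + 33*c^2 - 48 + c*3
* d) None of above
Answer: b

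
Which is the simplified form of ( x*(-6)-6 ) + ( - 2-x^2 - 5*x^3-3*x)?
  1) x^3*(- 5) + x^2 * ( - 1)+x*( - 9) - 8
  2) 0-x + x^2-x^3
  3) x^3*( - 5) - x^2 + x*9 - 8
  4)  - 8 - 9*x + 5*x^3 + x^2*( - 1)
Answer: 1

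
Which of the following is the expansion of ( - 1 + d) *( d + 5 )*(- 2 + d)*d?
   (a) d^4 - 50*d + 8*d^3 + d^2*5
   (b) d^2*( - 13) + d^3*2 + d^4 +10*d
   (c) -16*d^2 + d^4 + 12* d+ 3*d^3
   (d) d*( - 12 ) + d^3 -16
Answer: b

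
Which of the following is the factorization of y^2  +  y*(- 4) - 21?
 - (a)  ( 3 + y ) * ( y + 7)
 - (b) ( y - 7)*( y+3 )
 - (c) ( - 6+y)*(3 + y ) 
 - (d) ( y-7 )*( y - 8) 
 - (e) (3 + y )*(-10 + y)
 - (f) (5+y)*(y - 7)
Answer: b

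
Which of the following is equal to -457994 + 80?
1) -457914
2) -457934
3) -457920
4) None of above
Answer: 1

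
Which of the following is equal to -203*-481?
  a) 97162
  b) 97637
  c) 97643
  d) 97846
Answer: c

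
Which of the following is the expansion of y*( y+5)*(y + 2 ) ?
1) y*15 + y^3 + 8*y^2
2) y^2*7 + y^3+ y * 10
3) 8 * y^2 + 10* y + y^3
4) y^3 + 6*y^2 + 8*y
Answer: 2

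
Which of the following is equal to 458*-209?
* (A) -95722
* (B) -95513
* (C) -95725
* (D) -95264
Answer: A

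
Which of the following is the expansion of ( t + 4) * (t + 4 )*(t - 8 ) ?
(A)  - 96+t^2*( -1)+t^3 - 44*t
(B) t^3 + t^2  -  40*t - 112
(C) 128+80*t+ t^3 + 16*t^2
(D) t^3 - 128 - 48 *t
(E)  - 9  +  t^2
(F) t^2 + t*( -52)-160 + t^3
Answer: D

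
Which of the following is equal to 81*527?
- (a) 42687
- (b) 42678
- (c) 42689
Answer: a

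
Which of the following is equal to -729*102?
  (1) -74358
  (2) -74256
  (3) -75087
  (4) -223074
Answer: 1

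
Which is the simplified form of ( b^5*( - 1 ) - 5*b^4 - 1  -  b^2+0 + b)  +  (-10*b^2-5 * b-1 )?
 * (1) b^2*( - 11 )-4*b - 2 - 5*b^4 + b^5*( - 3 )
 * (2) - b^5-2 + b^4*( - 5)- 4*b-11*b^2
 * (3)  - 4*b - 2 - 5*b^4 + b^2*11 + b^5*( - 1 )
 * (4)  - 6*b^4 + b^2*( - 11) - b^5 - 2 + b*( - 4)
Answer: 2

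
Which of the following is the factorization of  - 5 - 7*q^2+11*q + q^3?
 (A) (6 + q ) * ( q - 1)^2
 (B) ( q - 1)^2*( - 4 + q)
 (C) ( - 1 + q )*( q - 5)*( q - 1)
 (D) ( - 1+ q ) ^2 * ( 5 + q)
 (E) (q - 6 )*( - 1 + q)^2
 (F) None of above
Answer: C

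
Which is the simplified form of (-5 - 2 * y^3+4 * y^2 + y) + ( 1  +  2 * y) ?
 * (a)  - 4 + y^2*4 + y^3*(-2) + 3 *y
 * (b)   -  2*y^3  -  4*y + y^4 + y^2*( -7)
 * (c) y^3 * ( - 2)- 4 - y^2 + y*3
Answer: a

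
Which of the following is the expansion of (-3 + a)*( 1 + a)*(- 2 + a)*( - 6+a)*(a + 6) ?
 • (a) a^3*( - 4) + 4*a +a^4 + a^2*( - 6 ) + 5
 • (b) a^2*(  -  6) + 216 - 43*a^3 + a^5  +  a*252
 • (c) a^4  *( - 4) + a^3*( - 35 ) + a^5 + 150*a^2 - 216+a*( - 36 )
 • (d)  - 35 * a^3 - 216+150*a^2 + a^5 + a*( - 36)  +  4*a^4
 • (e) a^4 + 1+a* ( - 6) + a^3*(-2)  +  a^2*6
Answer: c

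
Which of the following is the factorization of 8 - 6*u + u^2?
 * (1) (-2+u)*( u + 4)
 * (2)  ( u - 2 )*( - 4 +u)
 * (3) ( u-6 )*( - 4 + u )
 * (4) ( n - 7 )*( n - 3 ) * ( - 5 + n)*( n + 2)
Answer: 2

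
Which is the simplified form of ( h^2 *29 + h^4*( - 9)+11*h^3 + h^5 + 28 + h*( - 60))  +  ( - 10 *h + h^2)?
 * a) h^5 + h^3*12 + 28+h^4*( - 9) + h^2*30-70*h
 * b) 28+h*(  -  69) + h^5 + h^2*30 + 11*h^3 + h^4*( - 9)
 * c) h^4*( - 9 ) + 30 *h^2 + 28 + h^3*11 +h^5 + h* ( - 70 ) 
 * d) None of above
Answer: c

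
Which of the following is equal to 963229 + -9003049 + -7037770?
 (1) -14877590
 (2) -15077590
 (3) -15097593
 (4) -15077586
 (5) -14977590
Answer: 2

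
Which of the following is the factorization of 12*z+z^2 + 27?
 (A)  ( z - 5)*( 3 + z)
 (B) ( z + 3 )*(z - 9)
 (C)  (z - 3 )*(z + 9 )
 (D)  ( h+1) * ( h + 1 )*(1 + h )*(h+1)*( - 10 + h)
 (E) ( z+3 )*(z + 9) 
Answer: E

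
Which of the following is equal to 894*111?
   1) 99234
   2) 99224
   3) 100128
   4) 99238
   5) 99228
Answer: 1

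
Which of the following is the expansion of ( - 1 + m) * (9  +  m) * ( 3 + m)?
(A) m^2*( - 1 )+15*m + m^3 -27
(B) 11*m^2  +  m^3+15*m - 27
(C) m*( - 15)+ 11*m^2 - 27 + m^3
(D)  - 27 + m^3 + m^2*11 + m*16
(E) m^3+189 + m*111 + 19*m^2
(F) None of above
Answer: B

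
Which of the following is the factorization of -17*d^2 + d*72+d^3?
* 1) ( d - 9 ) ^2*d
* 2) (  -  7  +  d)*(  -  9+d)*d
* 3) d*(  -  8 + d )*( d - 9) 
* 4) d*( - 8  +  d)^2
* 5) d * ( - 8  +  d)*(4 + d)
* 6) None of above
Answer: 3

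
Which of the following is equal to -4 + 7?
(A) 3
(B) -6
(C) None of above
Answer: A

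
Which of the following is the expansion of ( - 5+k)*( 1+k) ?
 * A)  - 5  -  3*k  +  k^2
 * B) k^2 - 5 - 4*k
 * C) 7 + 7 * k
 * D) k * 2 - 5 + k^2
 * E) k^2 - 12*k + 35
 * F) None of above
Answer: B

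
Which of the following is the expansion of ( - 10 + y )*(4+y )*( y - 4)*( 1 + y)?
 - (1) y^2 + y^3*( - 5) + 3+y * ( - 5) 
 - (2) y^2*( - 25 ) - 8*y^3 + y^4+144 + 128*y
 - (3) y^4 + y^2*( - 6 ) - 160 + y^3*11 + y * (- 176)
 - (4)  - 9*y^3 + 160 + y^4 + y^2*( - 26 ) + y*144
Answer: 4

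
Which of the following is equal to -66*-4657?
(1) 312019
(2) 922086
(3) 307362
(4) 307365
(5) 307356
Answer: 3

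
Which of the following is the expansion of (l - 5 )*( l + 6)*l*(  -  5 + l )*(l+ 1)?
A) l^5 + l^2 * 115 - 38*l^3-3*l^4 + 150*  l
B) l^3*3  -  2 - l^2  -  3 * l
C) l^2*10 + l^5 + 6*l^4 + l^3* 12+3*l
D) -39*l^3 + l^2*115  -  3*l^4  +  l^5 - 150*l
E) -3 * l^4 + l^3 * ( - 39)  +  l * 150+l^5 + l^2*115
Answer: E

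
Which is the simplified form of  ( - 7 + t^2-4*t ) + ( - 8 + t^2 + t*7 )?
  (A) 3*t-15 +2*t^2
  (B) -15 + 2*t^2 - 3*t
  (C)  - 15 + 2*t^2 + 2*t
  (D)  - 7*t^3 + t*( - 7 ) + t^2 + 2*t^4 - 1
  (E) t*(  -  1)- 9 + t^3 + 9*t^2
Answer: A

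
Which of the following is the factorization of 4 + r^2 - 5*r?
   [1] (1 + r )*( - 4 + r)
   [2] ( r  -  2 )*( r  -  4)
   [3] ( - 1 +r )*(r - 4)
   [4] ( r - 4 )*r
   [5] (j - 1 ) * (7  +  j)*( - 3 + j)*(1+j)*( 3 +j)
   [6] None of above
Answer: 3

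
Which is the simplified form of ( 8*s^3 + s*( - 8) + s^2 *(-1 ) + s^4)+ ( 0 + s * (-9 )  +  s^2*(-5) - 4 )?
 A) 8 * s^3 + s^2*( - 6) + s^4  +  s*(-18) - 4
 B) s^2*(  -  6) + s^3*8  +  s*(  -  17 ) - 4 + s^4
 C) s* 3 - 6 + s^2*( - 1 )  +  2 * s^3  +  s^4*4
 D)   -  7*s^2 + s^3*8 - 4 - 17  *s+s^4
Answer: B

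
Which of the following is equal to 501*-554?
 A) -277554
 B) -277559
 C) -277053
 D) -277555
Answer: A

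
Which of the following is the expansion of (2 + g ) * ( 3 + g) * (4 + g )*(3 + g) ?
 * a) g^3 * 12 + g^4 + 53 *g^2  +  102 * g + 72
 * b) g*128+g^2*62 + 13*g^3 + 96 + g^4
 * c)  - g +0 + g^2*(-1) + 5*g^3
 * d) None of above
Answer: a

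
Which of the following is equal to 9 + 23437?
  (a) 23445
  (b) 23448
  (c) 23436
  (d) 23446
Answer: d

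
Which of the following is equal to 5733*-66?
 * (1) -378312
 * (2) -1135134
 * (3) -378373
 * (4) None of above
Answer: 4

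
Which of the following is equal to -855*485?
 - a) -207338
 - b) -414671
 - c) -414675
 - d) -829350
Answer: c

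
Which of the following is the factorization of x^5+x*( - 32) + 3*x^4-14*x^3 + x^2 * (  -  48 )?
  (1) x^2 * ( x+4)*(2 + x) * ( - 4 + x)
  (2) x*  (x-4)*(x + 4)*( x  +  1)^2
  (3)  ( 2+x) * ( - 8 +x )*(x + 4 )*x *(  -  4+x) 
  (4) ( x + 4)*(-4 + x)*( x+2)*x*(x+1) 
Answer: 4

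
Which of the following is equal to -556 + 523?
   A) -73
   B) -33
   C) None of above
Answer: B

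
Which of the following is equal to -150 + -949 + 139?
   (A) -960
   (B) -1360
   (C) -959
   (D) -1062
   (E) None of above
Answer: A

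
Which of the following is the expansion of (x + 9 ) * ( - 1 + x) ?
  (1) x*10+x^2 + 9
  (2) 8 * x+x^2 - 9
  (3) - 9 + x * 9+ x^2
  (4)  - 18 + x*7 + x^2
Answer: 2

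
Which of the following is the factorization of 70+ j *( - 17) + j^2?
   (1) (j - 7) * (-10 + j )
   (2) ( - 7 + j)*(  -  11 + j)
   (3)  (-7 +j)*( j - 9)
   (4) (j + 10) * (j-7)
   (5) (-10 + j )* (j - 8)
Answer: 1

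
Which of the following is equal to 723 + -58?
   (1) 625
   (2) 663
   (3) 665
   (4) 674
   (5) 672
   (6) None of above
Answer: 3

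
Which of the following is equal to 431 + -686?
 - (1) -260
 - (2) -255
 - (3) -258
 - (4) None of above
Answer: 2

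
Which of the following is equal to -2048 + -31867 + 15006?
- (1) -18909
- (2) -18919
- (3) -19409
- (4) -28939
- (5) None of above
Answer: 1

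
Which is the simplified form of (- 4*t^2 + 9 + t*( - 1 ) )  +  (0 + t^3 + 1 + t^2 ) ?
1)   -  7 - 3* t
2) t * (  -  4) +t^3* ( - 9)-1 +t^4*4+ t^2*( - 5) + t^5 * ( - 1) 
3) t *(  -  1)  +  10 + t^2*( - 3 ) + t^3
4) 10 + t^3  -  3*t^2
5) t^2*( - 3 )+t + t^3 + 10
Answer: 3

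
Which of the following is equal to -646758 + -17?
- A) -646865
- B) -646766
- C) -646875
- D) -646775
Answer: D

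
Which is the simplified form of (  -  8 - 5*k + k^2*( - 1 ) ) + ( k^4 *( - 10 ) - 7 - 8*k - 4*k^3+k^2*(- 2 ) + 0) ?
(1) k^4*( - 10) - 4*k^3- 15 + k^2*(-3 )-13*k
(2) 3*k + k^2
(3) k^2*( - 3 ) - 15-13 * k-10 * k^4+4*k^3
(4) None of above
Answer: 1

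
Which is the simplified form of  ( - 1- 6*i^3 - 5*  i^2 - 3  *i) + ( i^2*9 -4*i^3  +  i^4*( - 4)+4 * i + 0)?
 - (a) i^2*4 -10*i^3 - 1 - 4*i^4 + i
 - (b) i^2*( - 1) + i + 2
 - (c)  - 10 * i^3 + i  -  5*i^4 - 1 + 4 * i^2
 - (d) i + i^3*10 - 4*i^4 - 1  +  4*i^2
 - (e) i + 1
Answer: a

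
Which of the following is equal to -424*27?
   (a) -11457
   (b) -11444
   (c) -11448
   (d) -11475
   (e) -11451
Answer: c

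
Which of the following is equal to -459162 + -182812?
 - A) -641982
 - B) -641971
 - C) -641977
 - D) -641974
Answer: D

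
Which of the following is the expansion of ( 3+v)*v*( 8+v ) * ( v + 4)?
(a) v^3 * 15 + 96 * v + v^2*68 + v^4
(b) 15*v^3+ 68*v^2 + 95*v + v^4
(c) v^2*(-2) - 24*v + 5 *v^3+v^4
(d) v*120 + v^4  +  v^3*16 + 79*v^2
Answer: a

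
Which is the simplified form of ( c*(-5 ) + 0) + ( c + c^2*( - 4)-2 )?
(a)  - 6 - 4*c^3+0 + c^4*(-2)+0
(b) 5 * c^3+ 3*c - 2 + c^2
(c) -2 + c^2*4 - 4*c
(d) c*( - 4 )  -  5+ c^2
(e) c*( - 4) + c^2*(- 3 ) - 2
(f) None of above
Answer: f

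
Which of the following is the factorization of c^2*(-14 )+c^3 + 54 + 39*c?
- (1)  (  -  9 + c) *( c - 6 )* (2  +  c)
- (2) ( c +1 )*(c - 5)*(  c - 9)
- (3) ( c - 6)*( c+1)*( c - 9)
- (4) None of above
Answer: 3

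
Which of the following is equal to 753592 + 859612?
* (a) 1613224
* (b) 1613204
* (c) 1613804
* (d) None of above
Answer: b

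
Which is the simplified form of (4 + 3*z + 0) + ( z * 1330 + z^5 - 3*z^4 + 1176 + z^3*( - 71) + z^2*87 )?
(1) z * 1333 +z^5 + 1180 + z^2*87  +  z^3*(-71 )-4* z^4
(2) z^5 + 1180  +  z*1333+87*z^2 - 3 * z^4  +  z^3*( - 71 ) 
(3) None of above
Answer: 2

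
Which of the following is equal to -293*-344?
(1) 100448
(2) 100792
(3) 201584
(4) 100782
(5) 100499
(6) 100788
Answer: 2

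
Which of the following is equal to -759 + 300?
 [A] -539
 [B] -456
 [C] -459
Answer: C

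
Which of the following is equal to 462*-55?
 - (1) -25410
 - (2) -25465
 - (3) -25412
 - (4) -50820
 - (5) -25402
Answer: 1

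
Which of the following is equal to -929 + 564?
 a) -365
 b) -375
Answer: a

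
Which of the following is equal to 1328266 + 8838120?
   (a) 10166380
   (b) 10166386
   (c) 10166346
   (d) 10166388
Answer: b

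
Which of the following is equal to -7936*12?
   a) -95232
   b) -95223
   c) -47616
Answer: a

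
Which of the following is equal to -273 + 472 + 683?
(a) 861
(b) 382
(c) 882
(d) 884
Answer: c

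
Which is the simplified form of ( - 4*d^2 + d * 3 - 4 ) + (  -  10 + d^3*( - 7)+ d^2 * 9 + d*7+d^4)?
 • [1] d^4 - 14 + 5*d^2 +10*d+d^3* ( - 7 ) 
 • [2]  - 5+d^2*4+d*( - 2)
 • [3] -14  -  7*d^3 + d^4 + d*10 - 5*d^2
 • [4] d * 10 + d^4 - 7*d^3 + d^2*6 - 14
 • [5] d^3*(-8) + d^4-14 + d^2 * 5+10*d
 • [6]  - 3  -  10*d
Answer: 1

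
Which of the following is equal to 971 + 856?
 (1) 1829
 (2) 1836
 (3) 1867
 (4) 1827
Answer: 4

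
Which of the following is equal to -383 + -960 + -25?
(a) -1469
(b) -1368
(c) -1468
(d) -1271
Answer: b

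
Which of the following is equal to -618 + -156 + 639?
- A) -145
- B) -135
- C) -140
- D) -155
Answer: B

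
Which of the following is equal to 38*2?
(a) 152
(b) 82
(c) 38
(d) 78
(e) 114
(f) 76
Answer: f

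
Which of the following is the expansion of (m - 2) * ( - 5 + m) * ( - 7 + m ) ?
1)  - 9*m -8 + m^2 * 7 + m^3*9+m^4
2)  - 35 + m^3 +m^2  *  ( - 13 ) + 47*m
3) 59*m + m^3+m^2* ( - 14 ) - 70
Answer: 3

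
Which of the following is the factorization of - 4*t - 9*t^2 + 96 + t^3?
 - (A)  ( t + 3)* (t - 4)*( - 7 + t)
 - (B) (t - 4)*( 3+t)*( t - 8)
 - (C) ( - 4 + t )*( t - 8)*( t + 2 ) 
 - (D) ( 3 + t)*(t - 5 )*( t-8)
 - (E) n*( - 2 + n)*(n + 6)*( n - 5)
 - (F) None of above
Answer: B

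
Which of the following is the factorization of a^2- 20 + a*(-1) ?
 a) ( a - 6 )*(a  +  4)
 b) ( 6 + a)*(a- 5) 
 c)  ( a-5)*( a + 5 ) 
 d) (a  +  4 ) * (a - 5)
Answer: d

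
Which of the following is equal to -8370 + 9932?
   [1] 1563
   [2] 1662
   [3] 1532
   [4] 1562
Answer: 4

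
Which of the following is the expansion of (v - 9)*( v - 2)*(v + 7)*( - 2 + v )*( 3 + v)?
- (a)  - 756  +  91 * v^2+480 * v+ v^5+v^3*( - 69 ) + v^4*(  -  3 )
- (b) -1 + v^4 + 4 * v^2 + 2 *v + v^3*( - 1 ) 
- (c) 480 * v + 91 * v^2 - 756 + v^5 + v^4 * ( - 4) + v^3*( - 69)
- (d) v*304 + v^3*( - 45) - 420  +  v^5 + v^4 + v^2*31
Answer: a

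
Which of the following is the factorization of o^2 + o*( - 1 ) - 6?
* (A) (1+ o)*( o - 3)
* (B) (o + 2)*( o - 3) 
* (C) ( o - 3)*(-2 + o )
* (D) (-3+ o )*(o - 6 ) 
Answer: B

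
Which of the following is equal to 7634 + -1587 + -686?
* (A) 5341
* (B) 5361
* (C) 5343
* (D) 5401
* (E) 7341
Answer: B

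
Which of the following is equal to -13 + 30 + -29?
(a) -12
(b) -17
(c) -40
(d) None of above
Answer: a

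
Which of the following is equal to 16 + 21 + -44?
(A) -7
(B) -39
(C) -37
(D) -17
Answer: A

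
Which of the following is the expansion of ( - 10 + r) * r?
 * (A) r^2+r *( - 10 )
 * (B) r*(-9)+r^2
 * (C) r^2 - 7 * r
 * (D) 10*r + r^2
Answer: A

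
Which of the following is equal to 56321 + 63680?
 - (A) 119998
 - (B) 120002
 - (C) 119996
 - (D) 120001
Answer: D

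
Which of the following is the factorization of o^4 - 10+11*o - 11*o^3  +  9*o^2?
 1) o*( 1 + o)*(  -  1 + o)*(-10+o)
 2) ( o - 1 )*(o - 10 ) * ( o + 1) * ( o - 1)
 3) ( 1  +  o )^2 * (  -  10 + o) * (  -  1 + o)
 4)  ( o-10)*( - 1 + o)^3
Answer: 2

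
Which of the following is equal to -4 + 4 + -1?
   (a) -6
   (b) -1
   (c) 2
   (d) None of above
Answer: b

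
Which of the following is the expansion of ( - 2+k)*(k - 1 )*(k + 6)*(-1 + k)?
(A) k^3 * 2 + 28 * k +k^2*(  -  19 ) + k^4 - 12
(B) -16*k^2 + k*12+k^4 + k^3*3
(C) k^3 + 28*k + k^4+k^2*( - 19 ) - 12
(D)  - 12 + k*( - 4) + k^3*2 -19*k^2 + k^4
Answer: A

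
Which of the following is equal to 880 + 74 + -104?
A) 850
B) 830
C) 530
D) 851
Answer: A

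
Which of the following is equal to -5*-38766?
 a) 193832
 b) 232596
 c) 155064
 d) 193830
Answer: d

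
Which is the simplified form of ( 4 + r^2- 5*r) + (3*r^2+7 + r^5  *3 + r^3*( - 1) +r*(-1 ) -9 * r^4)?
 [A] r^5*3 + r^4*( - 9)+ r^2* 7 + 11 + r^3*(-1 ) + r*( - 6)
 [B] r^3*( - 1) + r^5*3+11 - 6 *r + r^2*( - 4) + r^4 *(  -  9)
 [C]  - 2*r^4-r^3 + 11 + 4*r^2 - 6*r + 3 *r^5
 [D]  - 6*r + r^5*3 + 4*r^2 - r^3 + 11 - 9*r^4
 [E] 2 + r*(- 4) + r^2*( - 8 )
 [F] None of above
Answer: D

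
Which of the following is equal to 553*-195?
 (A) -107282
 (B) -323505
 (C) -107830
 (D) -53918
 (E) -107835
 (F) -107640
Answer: E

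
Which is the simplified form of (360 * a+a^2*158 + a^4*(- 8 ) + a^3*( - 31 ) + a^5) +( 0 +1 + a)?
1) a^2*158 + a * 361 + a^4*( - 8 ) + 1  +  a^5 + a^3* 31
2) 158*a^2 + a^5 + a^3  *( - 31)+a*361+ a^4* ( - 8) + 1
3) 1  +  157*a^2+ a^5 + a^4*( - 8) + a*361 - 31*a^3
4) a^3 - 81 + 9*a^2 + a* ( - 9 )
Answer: 2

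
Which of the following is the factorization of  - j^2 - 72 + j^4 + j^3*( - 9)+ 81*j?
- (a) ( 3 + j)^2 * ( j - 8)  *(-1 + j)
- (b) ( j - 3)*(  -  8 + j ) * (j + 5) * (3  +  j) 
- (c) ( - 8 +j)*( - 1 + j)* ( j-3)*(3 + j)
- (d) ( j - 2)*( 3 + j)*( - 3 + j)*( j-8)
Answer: c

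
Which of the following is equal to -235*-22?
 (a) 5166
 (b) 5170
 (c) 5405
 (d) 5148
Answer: b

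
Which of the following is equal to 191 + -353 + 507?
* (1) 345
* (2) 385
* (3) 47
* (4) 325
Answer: 1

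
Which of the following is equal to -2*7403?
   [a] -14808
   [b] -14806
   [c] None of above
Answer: b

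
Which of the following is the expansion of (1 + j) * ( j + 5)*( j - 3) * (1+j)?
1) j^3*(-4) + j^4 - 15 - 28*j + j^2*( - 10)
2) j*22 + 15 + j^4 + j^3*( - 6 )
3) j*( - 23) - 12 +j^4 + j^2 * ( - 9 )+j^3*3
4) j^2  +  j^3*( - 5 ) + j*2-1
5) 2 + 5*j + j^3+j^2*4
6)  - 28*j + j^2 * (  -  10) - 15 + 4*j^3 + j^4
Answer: 6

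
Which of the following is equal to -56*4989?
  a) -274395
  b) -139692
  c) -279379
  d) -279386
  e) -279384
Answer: e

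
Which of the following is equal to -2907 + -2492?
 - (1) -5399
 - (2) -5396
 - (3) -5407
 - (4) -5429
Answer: 1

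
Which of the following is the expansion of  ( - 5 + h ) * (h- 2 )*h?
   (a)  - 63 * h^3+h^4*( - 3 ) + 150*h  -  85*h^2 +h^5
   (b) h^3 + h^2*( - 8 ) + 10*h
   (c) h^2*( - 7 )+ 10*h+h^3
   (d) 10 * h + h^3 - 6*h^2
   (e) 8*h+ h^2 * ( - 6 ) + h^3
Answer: c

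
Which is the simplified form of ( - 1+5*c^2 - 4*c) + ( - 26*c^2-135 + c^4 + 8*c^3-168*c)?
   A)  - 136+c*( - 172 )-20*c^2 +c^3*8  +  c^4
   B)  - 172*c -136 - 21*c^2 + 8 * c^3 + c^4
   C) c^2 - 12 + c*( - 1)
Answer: B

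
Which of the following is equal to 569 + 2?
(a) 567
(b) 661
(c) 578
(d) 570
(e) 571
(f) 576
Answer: e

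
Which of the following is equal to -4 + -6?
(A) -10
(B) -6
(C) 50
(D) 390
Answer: A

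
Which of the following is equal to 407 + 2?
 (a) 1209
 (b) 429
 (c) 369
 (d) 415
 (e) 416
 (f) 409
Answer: f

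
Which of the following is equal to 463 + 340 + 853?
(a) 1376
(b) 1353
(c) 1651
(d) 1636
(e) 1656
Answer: e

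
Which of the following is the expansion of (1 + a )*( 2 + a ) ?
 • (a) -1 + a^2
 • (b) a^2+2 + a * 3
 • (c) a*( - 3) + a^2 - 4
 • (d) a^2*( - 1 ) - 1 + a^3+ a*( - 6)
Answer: b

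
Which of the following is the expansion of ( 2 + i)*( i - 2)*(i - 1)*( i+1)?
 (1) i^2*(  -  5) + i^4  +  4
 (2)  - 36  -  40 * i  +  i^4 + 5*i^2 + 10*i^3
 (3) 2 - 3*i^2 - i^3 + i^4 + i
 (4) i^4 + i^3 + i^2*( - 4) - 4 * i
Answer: 1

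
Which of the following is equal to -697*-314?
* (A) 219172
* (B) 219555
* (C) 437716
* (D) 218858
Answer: D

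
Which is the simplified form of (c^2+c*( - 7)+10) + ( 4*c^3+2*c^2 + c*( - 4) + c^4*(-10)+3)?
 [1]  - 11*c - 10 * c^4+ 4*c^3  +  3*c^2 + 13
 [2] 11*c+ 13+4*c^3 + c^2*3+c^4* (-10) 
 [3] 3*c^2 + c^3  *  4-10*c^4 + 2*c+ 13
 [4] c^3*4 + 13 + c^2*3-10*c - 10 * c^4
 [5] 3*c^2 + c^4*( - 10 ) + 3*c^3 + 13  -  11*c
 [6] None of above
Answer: 1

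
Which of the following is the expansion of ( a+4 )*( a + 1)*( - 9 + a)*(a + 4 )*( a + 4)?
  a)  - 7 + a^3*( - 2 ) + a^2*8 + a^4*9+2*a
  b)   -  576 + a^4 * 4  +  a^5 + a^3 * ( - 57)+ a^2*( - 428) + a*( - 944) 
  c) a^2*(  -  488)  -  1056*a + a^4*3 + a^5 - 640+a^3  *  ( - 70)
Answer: b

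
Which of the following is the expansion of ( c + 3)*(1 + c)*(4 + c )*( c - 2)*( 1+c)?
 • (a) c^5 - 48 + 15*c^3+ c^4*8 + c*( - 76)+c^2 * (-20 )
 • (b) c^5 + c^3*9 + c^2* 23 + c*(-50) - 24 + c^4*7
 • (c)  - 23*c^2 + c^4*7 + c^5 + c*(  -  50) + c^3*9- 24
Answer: c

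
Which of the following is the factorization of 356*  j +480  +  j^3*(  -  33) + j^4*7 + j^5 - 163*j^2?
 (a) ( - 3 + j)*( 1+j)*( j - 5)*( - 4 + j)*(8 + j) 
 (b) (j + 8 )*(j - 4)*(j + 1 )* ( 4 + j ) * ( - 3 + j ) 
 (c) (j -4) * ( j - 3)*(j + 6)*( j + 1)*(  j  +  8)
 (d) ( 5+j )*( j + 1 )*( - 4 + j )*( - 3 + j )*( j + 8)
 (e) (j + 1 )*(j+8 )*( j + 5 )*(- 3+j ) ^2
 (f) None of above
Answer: d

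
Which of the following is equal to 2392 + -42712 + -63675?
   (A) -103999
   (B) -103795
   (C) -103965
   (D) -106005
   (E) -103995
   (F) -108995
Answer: E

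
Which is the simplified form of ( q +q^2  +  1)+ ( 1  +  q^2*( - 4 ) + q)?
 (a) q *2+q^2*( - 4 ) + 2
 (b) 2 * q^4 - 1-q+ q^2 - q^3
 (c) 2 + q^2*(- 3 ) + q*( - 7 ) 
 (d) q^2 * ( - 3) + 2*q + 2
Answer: d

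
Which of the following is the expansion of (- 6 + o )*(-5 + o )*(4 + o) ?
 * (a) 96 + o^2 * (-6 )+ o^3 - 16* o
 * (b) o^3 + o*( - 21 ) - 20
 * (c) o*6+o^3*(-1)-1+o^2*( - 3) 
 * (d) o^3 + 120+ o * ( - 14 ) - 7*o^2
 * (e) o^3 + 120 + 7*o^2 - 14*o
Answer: d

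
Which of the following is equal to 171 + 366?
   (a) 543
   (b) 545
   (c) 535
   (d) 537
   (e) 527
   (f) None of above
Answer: d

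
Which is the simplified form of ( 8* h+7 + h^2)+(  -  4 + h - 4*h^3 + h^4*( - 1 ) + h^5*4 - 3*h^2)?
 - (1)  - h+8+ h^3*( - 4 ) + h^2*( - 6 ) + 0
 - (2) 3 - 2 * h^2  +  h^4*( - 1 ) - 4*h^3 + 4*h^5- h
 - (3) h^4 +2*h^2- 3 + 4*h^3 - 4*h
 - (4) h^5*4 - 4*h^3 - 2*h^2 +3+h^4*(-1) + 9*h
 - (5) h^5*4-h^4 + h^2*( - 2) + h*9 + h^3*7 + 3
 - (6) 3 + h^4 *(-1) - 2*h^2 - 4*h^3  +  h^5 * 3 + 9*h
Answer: 4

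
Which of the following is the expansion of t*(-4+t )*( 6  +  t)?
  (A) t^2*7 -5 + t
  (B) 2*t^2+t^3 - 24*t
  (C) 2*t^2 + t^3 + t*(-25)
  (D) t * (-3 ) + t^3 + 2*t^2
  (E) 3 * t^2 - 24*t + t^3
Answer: B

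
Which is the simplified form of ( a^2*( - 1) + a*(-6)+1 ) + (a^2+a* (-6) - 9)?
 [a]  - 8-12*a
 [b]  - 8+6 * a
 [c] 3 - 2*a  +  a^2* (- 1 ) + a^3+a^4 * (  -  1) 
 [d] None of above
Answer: a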